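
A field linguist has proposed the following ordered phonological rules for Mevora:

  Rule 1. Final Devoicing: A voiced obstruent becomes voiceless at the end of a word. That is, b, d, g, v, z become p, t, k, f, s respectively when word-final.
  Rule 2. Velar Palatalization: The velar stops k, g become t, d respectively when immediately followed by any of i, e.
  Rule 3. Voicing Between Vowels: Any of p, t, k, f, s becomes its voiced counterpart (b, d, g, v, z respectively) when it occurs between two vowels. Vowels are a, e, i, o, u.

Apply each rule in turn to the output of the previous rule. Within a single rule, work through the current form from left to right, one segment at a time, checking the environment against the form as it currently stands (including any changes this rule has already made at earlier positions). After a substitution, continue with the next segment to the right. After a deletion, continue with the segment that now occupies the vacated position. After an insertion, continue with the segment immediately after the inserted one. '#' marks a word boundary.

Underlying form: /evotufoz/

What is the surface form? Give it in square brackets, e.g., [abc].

Rule 1 Final Devoicing: [evotufoz] → [evotufos]
Rule 2 Velar Palatalization: no change — [evotufos]
Rule 3 Voicing Between Vowels: [evotufos] → [evoduvos]

[evoduvos]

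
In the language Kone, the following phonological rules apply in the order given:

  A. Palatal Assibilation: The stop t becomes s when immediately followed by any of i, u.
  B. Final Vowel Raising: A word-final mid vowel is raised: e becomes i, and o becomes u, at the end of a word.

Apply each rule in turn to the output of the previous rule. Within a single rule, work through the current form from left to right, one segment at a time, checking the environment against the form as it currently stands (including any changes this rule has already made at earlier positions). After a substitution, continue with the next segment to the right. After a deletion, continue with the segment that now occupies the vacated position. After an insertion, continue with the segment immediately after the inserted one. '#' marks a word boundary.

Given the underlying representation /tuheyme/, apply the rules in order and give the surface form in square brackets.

A Palatal Assibilation: [tuheyme] → [suheyme]
B Final Vowel Raising: [suheyme] → [suheymi]

[suheymi]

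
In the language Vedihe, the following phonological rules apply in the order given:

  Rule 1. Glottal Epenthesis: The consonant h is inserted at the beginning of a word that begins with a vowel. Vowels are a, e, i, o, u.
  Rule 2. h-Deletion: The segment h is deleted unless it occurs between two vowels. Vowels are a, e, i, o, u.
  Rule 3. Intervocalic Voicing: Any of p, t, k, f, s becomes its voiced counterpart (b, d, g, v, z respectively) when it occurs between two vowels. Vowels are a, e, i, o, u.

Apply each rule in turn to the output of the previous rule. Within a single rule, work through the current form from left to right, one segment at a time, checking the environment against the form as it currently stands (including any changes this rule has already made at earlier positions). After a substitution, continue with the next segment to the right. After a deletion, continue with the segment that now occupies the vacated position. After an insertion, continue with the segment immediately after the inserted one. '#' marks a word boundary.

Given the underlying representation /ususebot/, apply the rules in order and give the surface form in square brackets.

[uzuzebot]

Rule 1 Glottal Epenthesis: [ususebot] → [hususebot]
Rule 2 h-Deletion: [hususebot] → [ususebot]
Rule 3 Intervocalic Voicing: [ususebot] → [uzuzebot]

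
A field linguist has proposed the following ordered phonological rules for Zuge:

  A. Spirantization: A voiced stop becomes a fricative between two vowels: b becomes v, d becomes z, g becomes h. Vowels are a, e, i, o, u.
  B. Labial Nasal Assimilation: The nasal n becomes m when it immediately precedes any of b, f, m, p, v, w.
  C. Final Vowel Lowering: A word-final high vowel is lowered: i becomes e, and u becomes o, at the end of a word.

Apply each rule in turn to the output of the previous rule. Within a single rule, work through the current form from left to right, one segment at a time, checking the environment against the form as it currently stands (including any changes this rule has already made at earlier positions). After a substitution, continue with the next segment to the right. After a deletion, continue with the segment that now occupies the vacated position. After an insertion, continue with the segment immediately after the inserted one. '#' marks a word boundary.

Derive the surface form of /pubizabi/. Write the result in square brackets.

[puvizave]

A Spirantization: [pubizabi] → [puvizavi]
B Labial Nasal Assimilation: no change — [puvizavi]
C Final Vowel Lowering: [puvizavi] → [puvizave]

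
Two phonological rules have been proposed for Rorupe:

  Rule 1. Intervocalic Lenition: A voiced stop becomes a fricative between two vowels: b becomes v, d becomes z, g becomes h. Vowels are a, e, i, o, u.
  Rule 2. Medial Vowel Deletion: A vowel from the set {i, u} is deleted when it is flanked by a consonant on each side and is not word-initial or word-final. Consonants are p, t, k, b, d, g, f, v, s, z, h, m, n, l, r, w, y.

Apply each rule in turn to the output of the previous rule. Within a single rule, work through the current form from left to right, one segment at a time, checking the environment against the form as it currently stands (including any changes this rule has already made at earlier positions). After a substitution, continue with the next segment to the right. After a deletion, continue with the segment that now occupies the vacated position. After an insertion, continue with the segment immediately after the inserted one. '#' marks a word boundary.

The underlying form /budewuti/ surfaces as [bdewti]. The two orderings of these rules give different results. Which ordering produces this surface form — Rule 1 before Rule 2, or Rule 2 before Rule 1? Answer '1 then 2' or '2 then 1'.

2 then 1

Order 1 then 2:
  1 Intervocalic Lenition: [budewuti] → [buzewuti]
  2 Medial Vowel Deletion: [buzewuti] → [bzewti]
  result: [bzewti]
Order 2 then 1:
  2 Medial Vowel Deletion: [budewuti] → [bdewti]
  1 Intervocalic Lenition: no change — [bdewti]
  result: [bdewti]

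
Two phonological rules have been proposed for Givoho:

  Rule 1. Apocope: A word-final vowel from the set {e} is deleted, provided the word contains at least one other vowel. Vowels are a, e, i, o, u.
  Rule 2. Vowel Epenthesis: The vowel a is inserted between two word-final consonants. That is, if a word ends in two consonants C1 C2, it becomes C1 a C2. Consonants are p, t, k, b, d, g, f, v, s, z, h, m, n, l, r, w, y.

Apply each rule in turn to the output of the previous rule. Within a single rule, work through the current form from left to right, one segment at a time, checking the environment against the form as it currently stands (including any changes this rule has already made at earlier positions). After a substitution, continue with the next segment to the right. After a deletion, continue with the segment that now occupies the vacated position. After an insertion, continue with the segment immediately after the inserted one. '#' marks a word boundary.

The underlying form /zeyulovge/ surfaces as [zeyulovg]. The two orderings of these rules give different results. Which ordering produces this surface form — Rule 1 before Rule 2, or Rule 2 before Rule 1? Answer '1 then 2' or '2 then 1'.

Order 1 then 2:
  1 Apocope: [zeyulovge] → [zeyulovg]
  2 Vowel Epenthesis: [zeyulovg] → [zeyulovag]
  result: [zeyulovag]
Order 2 then 1:
  2 Vowel Epenthesis: no change — [zeyulovge]
  1 Apocope: [zeyulovge] → [zeyulovg]
  result: [zeyulovg]

2 then 1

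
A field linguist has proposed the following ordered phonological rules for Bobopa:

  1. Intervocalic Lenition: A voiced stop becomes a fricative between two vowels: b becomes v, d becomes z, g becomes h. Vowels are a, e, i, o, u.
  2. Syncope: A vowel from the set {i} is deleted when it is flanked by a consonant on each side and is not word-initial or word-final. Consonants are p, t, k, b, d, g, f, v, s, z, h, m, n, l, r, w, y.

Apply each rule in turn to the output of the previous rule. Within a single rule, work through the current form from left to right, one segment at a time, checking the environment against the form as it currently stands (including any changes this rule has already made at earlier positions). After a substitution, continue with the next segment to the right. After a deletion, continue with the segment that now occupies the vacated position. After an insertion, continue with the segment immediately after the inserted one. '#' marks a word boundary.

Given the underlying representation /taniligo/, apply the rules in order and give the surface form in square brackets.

1 Intervocalic Lenition: [taniligo] → [taniliho]
2 Syncope: [taniliho] → [tanlho]

[tanlho]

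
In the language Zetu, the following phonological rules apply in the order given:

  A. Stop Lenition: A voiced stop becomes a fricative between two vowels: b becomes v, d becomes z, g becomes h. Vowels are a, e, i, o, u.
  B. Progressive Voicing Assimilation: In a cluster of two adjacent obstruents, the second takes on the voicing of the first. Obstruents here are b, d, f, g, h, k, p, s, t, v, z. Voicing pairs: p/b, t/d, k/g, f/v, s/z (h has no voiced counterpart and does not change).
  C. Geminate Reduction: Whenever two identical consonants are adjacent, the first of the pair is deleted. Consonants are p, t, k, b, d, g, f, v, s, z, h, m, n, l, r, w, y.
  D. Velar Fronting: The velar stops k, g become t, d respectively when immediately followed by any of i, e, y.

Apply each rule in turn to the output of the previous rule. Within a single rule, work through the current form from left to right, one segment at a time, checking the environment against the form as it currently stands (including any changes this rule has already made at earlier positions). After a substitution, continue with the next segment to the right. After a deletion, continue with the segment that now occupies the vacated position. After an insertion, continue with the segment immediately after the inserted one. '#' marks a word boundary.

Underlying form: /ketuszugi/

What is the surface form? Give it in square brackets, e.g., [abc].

A Stop Lenition: [ketuszugi] → [ketuszuhi]
B Progressive Voicing Assimilation: [ketuszuhi] → [ketussuhi]
C Geminate Reduction: [ketussuhi] → [ketusuhi]
D Velar Fronting: [ketusuhi] → [tetusuhi]

[tetusuhi]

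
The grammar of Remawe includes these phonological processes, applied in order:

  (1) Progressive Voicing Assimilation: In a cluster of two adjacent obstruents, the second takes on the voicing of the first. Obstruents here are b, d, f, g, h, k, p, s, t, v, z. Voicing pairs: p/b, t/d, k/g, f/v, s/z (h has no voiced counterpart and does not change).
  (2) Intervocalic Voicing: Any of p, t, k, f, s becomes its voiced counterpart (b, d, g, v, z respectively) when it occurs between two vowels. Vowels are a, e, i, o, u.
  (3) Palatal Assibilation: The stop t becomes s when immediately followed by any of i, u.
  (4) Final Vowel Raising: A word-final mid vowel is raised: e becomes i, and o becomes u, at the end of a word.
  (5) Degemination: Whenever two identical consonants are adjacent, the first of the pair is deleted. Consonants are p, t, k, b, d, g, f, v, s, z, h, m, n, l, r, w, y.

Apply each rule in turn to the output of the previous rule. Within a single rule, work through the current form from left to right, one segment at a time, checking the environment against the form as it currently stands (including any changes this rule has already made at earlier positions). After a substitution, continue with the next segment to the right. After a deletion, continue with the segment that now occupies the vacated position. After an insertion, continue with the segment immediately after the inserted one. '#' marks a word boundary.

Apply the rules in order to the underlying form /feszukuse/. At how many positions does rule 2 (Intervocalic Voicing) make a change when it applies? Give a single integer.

(1) Progressive Voicing Assimilation: [feszukuse] → [fessukuse]
(2) Intervocalic Voicing: [fessukuse] → [fessuguze]
(3) Palatal Assibilation: no change — [fessuguze]
(4) Final Vowel Raising: [fessuguze] → [fessuguzi]
(5) Degemination: [fessuguzi] → [fesuguzi]
Rule 2 changed 2 position(s).

2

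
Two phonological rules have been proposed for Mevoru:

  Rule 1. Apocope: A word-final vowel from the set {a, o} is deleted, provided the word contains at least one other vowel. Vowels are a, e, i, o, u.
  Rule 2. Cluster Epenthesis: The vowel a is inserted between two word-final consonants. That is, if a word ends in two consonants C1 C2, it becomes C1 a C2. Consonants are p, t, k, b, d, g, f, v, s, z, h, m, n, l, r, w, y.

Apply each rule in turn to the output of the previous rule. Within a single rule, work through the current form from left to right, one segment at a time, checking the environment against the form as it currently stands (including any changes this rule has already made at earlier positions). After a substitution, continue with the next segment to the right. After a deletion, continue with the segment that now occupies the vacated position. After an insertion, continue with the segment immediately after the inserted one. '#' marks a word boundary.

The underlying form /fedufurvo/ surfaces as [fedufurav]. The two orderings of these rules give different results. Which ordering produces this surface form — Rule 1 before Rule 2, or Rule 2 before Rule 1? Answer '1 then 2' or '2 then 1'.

Order 1 then 2:
  1 Apocope: [fedufurvo] → [fedufurv]
  2 Cluster Epenthesis: [fedufurv] → [fedufurav]
  result: [fedufurav]
Order 2 then 1:
  2 Cluster Epenthesis: no change — [fedufurvo]
  1 Apocope: [fedufurvo] → [fedufurv]
  result: [fedufurv]

1 then 2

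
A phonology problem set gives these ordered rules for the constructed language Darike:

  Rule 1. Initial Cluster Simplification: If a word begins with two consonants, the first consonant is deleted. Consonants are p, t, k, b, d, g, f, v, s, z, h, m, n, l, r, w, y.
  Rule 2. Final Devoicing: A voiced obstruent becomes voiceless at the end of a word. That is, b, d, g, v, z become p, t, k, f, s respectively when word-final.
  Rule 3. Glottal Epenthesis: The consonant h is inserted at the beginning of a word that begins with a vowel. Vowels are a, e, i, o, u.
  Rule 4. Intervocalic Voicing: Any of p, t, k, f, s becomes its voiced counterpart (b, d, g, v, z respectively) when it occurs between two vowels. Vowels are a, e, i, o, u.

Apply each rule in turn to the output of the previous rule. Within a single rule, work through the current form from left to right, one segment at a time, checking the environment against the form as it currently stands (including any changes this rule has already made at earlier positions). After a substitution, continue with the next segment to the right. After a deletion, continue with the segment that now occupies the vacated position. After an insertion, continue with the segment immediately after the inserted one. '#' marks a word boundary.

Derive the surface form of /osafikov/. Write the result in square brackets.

[hozavigof]

Rule 1 Initial Cluster Simplification: no change — [osafikov]
Rule 2 Final Devoicing: [osafikov] → [osafikof]
Rule 3 Glottal Epenthesis: [osafikof] → [hosafikof]
Rule 4 Intervocalic Voicing: [hosafikof] → [hozavigof]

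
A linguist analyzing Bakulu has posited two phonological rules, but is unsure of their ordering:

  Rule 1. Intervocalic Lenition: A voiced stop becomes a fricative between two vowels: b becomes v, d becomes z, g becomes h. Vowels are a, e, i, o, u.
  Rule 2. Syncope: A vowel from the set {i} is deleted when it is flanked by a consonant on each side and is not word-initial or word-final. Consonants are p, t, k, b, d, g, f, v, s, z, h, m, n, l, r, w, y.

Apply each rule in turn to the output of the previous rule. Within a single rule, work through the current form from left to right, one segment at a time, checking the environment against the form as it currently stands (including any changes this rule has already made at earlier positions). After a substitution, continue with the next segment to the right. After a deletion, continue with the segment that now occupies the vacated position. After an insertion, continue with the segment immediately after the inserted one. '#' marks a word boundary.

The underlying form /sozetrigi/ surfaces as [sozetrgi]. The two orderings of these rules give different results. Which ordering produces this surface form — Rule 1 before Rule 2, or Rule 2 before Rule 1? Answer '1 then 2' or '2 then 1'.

2 then 1

Order 1 then 2:
  1 Intervocalic Lenition: [sozetrigi] → [sozetrihi]
  2 Syncope: [sozetrihi] → [sozetrhi]
  result: [sozetrhi]
Order 2 then 1:
  2 Syncope: [sozetrigi] → [sozetrgi]
  1 Intervocalic Lenition: no change — [sozetrgi]
  result: [sozetrgi]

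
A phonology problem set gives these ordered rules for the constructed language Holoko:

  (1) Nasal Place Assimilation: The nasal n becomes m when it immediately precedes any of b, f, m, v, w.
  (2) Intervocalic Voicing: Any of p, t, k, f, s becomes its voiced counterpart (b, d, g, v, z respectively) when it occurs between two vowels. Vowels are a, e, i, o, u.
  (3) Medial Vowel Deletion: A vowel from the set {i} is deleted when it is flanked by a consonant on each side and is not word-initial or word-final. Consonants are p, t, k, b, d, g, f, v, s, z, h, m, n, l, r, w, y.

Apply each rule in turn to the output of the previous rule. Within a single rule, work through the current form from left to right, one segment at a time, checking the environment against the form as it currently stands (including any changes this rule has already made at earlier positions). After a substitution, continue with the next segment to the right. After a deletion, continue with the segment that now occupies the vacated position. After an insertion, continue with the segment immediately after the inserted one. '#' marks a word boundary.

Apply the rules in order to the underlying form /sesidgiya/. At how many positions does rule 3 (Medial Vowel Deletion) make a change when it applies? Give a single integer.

(1) Nasal Place Assimilation: no change — [sesidgiya]
(2) Intervocalic Voicing: [sesidgiya] → [sezidgiya]
(3) Medial Vowel Deletion: [sezidgiya] → [sezdgya]
Rule 3 changed 2 position(s).

2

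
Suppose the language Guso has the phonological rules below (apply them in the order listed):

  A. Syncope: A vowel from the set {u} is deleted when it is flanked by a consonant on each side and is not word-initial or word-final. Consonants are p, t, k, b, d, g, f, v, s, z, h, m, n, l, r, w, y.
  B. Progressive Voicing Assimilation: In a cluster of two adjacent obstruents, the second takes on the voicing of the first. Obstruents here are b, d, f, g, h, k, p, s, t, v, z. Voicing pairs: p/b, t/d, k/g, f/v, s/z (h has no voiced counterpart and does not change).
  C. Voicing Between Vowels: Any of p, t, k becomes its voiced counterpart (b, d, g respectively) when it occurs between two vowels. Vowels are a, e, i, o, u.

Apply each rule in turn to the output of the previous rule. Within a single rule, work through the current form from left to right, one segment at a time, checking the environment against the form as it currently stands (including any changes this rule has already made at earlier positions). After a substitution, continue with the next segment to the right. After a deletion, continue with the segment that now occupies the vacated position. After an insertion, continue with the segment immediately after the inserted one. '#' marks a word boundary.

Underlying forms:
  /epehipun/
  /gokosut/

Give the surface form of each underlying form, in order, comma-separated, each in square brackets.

/epehipun/:
  A Syncope: [epehipun] → [epehipn]
  B Progressive Voicing Assimilation: no change — [epehipn]
  C Voicing Between Vowels: [epehipn] → [ebehipn]
/gokosut/:
  A Syncope: [gokosut] → [gokost]
  B Progressive Voicing Assimilation: no change — [gokost]
  C Voicing Between Vowels: [gokost] → [gogost]

[ebehipn], [gogost]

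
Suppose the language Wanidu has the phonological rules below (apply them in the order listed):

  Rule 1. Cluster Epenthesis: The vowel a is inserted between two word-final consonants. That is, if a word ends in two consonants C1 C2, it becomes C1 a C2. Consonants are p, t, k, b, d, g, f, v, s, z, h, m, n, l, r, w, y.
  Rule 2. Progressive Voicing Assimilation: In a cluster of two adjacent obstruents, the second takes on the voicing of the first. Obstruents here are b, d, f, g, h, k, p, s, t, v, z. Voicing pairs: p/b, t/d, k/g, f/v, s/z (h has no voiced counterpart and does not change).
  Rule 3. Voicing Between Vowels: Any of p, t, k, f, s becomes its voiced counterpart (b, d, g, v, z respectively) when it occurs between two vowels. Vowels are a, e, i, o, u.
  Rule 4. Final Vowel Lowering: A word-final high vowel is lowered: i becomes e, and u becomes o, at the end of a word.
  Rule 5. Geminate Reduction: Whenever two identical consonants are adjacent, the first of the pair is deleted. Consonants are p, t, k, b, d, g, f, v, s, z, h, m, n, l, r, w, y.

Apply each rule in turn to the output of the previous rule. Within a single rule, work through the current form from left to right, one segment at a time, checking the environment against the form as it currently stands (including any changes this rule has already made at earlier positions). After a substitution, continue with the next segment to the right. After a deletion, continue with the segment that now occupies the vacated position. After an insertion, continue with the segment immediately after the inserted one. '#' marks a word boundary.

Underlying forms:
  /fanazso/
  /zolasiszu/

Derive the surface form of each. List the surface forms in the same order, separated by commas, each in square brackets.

[fanazo], [zolaziso]

/fanazso/:
  Rule 1 Cluster Epenthesis: no change — [fanazso]
  Rule 2 Progressive Voicing Assimilation: [fanazso] → [fanazzo]
  Rule 3 Voicing Between Vowels: no change — [fanazzo]
  Rule 4 Final Vowel Lowering: no change — [fanazzo]
  Rule 5 Geminate Reduction: [fanazzo] → [fanazo]
/zolasiszu/:
  Rule 1 Cluster Epenthesis: no change — [zolasiszu]
  Rule 2 Progressive Voicing Assimilation: [zolasiszu] → [zolasissu]
  Rule 3 Voicing Between Vowels: [zolasissu] → [zolazissu]
  Rule 4 Final Vowel Lowering: [zolazissu] → [zolazisso]
  Rule 5 Geminate Reduction: [zolazisso] → [zolaziso]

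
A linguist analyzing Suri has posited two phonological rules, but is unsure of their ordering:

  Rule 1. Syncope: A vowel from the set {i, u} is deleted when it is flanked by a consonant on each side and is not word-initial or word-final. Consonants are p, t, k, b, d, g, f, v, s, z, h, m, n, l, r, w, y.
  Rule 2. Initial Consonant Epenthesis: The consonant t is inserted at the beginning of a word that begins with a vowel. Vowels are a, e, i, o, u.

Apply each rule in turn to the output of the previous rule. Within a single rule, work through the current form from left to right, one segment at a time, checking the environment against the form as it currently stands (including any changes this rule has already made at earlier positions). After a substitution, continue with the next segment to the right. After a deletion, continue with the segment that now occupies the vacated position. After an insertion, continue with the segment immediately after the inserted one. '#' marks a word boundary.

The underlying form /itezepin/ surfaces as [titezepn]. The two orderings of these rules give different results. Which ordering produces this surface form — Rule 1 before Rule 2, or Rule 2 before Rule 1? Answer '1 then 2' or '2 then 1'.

Order 1 then 2:
  1 Syncope: [itezepin] → [itezepn]
  2 Initial Consonant Epenthesis: [itezepn] → [titezepn]
  result: [titezepn]
Order 2 then 1:
  2 Initial Consonant Epenthesis: [itezepin] → [titezepin]
  1 Syncope: [titezepin] → [ttezepn]
  result: [ttezepn]

1 then 2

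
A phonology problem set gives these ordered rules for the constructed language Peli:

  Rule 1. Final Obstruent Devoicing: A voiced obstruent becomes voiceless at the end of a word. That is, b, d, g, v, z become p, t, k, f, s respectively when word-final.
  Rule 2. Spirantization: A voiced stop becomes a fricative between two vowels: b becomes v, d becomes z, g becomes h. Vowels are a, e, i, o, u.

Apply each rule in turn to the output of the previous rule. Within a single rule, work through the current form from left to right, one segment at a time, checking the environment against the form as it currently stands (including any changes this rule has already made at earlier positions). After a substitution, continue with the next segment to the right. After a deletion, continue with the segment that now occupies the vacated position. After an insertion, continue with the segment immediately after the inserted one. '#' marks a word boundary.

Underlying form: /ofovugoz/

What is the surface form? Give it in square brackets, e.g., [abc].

[ofovuhos]

Rule 1 Final Obstruent Devoicing: [ofovugoz] → [ofovugos]
Rule 2 Spirantization: [ofovugos] → [ofovuhos]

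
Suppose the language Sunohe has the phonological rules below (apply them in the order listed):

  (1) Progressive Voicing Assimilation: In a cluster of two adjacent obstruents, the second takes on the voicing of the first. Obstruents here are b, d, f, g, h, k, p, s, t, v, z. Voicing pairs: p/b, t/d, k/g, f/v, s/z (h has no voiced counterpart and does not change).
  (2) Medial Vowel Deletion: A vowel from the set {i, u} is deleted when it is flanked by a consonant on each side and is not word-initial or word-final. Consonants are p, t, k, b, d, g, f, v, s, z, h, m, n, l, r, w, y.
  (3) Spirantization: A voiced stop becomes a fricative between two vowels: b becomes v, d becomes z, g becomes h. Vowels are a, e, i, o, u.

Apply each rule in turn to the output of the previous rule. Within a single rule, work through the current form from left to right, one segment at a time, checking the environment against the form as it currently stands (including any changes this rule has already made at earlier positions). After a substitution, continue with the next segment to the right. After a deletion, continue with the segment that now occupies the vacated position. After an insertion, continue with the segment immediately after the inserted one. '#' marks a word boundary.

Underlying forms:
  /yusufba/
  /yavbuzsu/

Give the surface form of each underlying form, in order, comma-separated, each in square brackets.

/yusufba/:
  (1) Progressive Voicing Assimilation: [yusufba] → [yusufpa]
  (2) Medial Vowel Deletion: [yusufpa] → [ysfpa]
  (3) Spirantization: no change — [ysfpa]
/yavbuzsu/:
  (1) Progressive Voicing Assimilation: [yavbuzsu] → [yavbuzzu]
  (2) Medial Vowel Deletion: [yavbuzzu] → [yavbzzu]
  (3) Spirantization: no change — [yavbzzu]

[ysfpa], [yavbzzu]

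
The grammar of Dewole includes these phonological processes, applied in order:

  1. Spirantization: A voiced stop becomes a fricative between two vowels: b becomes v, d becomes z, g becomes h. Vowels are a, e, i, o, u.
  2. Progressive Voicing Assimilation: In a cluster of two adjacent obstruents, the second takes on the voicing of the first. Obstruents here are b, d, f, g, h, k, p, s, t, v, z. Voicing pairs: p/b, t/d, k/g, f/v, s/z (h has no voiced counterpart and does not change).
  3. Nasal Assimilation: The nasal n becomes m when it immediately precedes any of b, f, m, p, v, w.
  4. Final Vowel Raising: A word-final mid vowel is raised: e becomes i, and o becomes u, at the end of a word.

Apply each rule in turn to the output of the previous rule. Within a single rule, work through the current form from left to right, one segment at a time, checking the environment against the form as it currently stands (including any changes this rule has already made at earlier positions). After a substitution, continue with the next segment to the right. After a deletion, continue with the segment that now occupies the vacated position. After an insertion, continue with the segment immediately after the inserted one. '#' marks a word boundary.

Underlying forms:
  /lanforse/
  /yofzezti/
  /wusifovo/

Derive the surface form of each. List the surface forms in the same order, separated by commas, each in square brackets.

/lanforse/:
  1 Spirantization: no change — [lanforse]
  2 Progressive Voicing Assimilation: no change — [lanforse]
  3 Nasal Assimilation: [lanforse] → [lamforse]
  4 Final Vowel Raising: [lamforse] → [lamforsi]
/yofzezti/:
  1 Spirantization: no change — [yofzezti]
  2 Progressive Voicing Assimilation: [yofzezti] → [yofsezdi]
  3 Nasal Assimilation: no change — [yofsezdi]
  4 Final Vowel Raising: no change — [yofsezdi]
/wusifovo/:
  1 Spirantization: no change — [wusifovo]
  2 Progressive Voicing Assimilation: no change — [wusifovo]
  3 Nasal Assimilation: no change — [wusifovo]
  4 Final Vowel Raising: [wusifovo] → [wusifovu]

[lamforsi], [yofsezdi], [wusifovu]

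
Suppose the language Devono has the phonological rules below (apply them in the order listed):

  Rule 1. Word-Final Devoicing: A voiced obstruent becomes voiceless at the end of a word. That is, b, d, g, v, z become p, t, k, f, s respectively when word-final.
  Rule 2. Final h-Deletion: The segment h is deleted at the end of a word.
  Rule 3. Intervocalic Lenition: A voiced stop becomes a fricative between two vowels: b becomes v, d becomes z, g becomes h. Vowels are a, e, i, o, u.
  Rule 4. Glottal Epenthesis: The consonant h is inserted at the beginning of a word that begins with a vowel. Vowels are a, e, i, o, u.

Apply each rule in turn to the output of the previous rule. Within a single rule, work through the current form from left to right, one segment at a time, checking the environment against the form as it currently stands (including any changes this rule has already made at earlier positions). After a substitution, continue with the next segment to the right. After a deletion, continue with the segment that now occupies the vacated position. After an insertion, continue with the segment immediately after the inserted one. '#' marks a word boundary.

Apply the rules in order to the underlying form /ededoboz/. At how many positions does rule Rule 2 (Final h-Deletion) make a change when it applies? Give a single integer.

Rule 1 Word-Final Devoicing: [ededoboz] → [ededobos]
Rule 2 Final h-Deletion: no change — [ededobos]
Rule 3 Intervocalic Lenition: [ededobos] → [ezezovos]
Rule 4 Glottal Epenthesis: [ezezovos] → [hezezovos]
Rule Rule 2 changed 0 position(s).

0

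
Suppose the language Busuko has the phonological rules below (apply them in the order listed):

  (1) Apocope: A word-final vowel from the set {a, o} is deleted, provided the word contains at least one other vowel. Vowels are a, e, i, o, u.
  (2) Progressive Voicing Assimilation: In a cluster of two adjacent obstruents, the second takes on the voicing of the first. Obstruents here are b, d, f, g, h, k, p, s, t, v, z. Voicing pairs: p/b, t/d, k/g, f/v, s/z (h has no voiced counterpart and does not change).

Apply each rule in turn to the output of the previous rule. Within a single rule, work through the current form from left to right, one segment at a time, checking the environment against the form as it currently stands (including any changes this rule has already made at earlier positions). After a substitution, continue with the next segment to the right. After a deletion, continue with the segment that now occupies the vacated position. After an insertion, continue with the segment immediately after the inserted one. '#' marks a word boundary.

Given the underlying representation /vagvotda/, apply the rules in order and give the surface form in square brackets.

[vagvott]

(1) Apocope: [vagvotda] → [vagvotd]
(2) Progressive Voicing Assimilation: [vagvotd] → [vagvott]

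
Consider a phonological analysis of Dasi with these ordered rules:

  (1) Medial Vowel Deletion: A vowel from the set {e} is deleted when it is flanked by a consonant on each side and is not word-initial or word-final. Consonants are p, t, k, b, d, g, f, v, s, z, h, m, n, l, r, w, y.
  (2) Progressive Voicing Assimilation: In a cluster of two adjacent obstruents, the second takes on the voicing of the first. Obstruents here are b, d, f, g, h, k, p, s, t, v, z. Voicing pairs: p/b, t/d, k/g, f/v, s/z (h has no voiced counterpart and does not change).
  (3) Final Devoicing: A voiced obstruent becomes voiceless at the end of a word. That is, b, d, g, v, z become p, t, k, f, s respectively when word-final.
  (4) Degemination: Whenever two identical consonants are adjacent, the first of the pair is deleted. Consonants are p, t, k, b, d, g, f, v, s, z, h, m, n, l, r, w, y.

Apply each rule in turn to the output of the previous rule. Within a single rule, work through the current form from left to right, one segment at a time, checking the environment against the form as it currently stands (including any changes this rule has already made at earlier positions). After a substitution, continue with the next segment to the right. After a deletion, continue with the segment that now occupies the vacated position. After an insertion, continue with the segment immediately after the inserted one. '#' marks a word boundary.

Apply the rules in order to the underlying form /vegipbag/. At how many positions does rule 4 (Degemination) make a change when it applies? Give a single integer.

1

(1) Medial Vowel Deletion: [vegipbag] → [vgipbag]
(2) Progressive Voicing Assimilation: [vgipbag] → [vgippag]
(3) Final Devoicing: [vgippag] → [vgippak]
(4) Degemination: [vgippak] → [vgipak]
Rule 4 changed 1 position(s).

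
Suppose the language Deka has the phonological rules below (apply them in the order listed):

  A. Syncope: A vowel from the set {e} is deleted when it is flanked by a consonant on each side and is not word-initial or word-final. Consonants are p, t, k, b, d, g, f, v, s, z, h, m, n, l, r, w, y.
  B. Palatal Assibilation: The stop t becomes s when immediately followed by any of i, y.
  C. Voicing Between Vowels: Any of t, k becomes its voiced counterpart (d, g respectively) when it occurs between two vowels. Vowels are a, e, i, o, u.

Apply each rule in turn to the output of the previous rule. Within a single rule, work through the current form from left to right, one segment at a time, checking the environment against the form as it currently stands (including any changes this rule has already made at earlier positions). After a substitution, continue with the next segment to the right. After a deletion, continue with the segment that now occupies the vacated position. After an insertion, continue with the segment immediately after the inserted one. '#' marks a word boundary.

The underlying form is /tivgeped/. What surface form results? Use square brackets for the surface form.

[sivgpd]

A Syncope: [tivgeped] → [tivgpd]
B Palatal Assibilation: [tivgpd] → [sivgpd]
C Voicing Between Vowels: no change — [sivgpd]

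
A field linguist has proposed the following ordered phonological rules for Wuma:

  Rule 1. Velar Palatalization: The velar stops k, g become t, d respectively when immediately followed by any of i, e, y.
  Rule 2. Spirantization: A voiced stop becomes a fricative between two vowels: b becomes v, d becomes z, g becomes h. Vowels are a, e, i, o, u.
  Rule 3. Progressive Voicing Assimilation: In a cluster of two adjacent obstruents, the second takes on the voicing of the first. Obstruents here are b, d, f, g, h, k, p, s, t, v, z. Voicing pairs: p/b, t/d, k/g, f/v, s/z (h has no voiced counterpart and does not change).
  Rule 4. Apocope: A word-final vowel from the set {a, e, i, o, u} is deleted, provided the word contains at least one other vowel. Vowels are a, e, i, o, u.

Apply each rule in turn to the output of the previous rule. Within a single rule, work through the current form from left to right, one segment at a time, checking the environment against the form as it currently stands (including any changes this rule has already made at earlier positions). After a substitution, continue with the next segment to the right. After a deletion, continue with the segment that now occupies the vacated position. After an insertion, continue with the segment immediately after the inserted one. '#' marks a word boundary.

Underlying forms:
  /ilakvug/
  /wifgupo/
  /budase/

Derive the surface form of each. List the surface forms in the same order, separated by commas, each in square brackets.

[ilakfug], [wifkup], [buzas]

/ilakvug/:
  Rule 1 Velar Palatalization: no change — [ilakvug]
  Rule 2 Spirantization: no change — [ilakvug]
  Rule 3 Progressive Voicing Assimilation: [ilakvug] → [ilakfug]
  Rule 4 Apocope: no change — [ilakfug]
/wifgupo/:
  Rule 1 Velar Palatalization: no change — [wifgupo]
  Rule 2 Spirantization: no change — [wifgupo]
  Rule 3 Progressive Voicing Assimilation: [wifgupo] → [wifkupo]
  Rule 4 Apocope: [wifkupo] → [wifkup]
/budase/:
  Rule 1 Velar Palatalization: no change — [budase]
  Rule 2 Spirantization: [budase] → [buzase]
  Rule 3 Progressive Voicing Assimilation: no change — [buzase]
  Rule 4 Apocope: [buzase] → [buzas]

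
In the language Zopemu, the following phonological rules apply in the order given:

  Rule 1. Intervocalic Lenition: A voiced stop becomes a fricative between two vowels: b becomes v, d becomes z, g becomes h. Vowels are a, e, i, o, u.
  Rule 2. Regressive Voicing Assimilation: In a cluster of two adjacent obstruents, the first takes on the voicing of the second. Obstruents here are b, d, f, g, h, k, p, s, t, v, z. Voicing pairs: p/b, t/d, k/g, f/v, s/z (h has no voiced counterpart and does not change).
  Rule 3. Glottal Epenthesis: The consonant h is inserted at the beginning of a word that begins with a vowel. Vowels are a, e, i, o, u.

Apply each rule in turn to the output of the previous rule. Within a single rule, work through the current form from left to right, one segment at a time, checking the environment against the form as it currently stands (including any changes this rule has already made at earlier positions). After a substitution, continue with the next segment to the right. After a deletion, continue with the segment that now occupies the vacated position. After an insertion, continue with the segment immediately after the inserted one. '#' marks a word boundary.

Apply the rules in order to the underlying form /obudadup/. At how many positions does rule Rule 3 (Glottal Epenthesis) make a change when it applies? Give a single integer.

1

Rule 1 Intervocalic Lenition: [obudadup] → [ovuzazup]
Rule 2 Regressive Voicing Assimilation: no change — [ovuzazup]
Rule 3 Glottal Epenthesis: [ovuzazup] → [hovuzazup]
Rule Rule 3 changed 1 position(s).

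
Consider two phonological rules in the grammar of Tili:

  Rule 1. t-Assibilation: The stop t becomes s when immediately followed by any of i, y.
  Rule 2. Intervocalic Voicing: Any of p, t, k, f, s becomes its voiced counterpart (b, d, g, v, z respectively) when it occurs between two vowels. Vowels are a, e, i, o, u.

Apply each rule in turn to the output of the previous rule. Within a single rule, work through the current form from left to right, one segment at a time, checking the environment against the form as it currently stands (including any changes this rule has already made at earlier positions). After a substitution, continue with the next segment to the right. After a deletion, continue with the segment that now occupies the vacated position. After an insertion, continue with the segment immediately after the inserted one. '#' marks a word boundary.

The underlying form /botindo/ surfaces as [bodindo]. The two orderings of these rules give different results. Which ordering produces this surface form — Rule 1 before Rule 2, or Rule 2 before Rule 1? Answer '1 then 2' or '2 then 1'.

Order 1 then 2:
  1 t-Assibilation: [botindo] → [bosindo]
  2 Intervocalic Voicing: [bosindo] → [bozindo]
  result: [bozindo]
Order 2 then 1:
  2 Intervocalic Voicing: [botindo] → [bodindo]
  1 t-Assibilation: no change — [bodindo]
  result: [bodindo]

2 then 1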